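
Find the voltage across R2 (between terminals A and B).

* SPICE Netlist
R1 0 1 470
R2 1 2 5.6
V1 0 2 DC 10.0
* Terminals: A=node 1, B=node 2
R1 and R2 are in series across V1 (node 0 → node 1 → node 2), and the output A–B is taken across R2, so this is a voltage divider.
Series current: I = V1/(R1 + R2) = 10/(470 + 5.6) = 10/475.6 = 0.02103 A
V_R2 = I × R2 = V1 × R2/(R1 + R2) = 10 × 5.6/475.6 = 0.1177 V

Final answer: 0.1177 V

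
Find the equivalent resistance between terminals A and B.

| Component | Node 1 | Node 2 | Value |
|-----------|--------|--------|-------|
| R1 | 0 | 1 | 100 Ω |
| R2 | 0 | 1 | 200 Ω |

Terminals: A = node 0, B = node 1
Reduce the network between node 0 (A) and node 1 (B) by series/parallel combination:
  Rp1 = R1 ‖ R2 (parallel, both between nodes 0 and 1) = 1/(1/100 + 1/200) = 66.67 Ω
R_eq = 66.67 Ω

Final answer: 66.67 Ω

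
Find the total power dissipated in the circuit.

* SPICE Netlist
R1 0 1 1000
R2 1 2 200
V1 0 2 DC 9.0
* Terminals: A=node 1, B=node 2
Nodal analysis, taking node 2 as the 0 V reference.
Source V1 fixes V_0 = 9 V.
KCL at each unknown node (sum of currents leaving = 0; resistances in Ω):
  Node 1: (V_1 - 9)/1000 + (V_1 - 0)/200 = 0
Collecting terms: 0.006 × V_1 = 0.009  =>  V_1 = 1.5 V
Power in each resistor, P = (ΔV)²/R:
  P_R1 = (9 - 1.5)²/1000 = 0.05625 W
  P_R2 = (1.5 - 0)²/200 = 0.01125 W
P_total = P_R1 + P_R2 = 0.0675 W

Final answer: 0.0675 W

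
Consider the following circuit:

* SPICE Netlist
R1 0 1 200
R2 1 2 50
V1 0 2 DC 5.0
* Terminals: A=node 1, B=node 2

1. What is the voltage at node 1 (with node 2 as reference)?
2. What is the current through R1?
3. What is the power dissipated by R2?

Nodal analysis, taking node 2 as the 0 V reference.
Source V1 fixes V_0 = 5 V.
KCL at each unknown node (sum of currents leaving = 0; resistances in Ω):
  Node 1: (V_1 - 5)/200 + (V_1 - 0)/50 = 0
Collecting terms: 0.025 × V_1 = 0.025  =>  V_1 = 1 V
Part 1:
  Read off the nodal solution: V_1 = 1 V
Part 2:
  I_R1 = (V_0 - V_1)/R1 = (5 - 1)/200 = 0.02 A
  Magnitude: I_R1 = 0.02 A
Part 3:
  I_R2 = (V_1 - V_2)/R2 = (1 - 0)/50 = 0.02 A
  P_R2 = I_R2² × R2 = (0.02)² × 50 = 0.02 W

Final answers:
1. V_1 = 1 V
2. I_R1 = 0.02 A
3. P_R2 = 0.02 W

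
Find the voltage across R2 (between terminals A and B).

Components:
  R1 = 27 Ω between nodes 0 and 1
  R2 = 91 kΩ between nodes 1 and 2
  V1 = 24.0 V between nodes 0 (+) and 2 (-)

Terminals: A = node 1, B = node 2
R1 and R2 are in series across V1 (node 0 → node 1 → node 2), and the output A–B is taken across R2, so this is a voltage divider.
Series current: I = V1/(R1 + R2) = 24/(27 + 91000) = 24/91030 = 0.0002637 A
V_R2 = I × R2 = V1 × R2/(R1 + R2) = 24 × 91000/91030 = 23.99 V

Final answer: 23.99 V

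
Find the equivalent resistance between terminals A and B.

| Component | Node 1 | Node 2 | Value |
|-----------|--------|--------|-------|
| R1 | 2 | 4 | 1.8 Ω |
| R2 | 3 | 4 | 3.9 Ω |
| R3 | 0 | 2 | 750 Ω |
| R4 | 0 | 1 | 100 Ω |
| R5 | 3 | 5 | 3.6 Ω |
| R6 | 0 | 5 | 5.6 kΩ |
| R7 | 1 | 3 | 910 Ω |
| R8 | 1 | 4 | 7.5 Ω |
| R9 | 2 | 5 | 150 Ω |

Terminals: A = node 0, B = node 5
The network is not a plain series/parallel combination. Inject a 1 A test current into terminal A (node 0) and return it from terminal B (node 5); then R_eq = V_A / (1 A).
Nodal analysis, taking node 5 as the 0 V reference.
Current source I_test pushes 1 A into node 0 and draws it out of node 5.
KCL at each unknown node (sum of currents leaving = 0; resistances in Ω):
  Node 0: (V_0 - V_2)/750 + (V_0 - V_1)/100 + (V_0 - 0)/5600 - 1 = 0
  Node 1: (V_1 - V_0)/100 + (V_1 - V_3)/910 + (V_1 - V_4)/7.5 = 0
  Node 2: (V_2 - V_0)/750 + (V_2 - V_4)/1.8 + (V_2 - 0)/150 = 0
  Node 3: (V_3 - V_1)/910 + (V_3 - V_4)/3.9 + (V_3 - 0)/3.6 = 0
  Node 4: (V_4 - V_1)/7.5 + (V_4 - V_2)/1.8 + (V_4 - V_3)/3.9 = 0
Collecting terms (coefficients in siemens):
  0.01151·V_0 - 0.01·V_1 - 0.001333·V_2 = 1
  0.1444·V_1 - 0.01·V_0 - 0.001099·V_3 - 0.1333·V_4 = 0
  0.5636·V_2 - 0.001333·V_0 - 0.5556·V_4 = 0
  0.5353·V_3 - 0.001099·V_1 - 0.2564·V_4 = 0
  0.9453·V_4 - 0.1333·V_1 - 0.5556·V_2 - 0.2564·V_3 = 0
Solving these 5 simultaneous equations (Gaussian elimination) gives:
  V_0 = 99.27 V, V_1 = 13.33 V, V_2 = 7.105 V, V_3 = 3.366 V
  V_4 = 6.969 V
R_eq = V_0 / 1 A = 99.27 Ω

Final answer: 99.27 Ω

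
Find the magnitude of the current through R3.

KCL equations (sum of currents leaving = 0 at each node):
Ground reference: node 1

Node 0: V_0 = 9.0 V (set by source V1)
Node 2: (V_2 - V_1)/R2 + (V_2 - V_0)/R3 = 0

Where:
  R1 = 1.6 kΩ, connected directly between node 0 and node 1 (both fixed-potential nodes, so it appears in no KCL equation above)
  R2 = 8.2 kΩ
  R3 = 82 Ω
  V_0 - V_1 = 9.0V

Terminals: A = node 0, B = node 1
Nodal analysis, taking node 1 as the 0 V reference.
Source V1 fixes V_0 = 9 V.
KCL at each unknown node (sum of currents leaving = 0; resistances in Ω):
  Node 2: (V_2 - 0)/8200 + (V_2 - 9)/82 = 0
Collecting terms: 0.01232 × V_2 = 0.1098  =>  V_2 = 8.911 V
I_R3 = (V_0 - V_2)/R3 = (9 - 8.911)/82 = 0.001087 A
|I_R3| = 0.001087 A

Final answer: |I_R3| = 0.001087 A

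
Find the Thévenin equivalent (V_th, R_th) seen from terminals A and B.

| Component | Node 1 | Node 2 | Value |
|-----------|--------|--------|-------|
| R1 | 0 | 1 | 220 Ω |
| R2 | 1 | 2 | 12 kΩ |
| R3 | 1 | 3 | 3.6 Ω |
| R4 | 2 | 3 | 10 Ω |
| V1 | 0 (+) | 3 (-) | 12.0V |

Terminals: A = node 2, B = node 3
Step 1 — V_th is the open-circuit voltage V_A - V_B (nothing connected across the terminals).
Nodal analysis, taking node 3 as the 0 V reference.
Source V1 fixes V_0 = 12 V.
KCL at each unknown node (sum of currents leaving = 0; resistances in Ω):
  Node 1: (V_1 - 12)/220 + (V_1 - V_2)/12000 + (V_1 - 0)/3.6 = 0
  Node 2: (V_2 - V_1)/12000 + (V_2 - 0)/10 = 0
Collecting terms (coefficients in siemens):
  0.2824·V_1 - 0.00008333·V_2 = 0.05455
  0.1001·V_2 - 0.00008333·V_1 = 0
Determinant D = (0.2824)(0.1001) - (-0.00008333)(-0.00008333) = 0.02826
V_1 = [(0.05455)(0.1001) - (-0.00008333)(0)]/D = 0.1931 V
V_2 = [(0.2824)(0) - (0.05455)(-0.00008333)]/D = 0.0001608 V
V_th = V_2 - V_3 = 0.0001608 - 0 = 0.0001608 V
Step 2 — R_th: zero the source — replace V1 by a short circuit (node 3 merges into node 0) — and find the resistance seen between A (node 2) and B (node 0).
Reduce the network between node 2 (A) and node 0 (B) by series/parallel combination:
  Rp1 = R1 ‖ R3 (parallel, both between nodes 0 and 1) = 1/(1/220 + 1/3.6) = 3.542 Ω
  Rs1 = R2 + Rp1 (series, joined only at node 1) = 12000 + 3.542 = 12000 Ω
  Rp2 = R4 ‖ Rs1 (parallel, both between nodes 0 and 2) = 1/(1/10 + 1/12000) = 9.992 Ω
R_th = 9.992 Ω

Final answer: V_th = 0.0001608 V, R_th = 9.992 Ω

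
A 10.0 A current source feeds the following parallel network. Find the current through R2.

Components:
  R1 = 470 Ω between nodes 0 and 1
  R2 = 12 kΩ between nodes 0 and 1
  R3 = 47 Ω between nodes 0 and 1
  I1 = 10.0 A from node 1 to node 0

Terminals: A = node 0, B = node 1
All resistors sit directly between nodes 0 and 1, so they are in parallel and share one voltage V; the full source current 10 A splits among them.
1/R_par = 1/470 + 1/12000 + 1/47 = 0.02349 S  =>  R_par = 42.58 Ω
V = I × R_par = 10 × 42.58 = 425.8 V
I_R2 = V/R2 = 425.8/12000 = 0.03548 A

Final answer: 0.03548 A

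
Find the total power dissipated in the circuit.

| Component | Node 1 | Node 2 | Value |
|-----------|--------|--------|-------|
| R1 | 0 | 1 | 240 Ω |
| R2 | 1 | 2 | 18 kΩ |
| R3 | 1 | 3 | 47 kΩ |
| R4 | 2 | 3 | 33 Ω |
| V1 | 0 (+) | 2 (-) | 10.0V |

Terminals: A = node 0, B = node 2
Nodal analysis, taking node 2 as the 0 V reference.
Source V1 fixes V_0 = 10 V.
KCL at each unknown node (sum of currents leaving = 0; resistances in Ω):
  Node 1: (V_1 - 10)/240 + (V_1 - 0)/18000 + (V_1 - V_3)/47000 = 0
  Node 3: (V_3 - V_1)/47000 + (V_3 - 0)/33 = 0
Collecting terms (coefficients in siemens):
  0.004243·V_1 - 0.00002128·V_3 = 0.04167
  0.03032·V_3 - 0.00002128·V_1 = 0
Determinant D = (0.004243)(0.03032) - (-0.00002128)(-0.00002128) = 0.0001287
V_1 = [(0.04167)(0.03032) - (-0.00002128)(0)]/D = 9.819 V
V_3 = [(0.004243)(0) - (0.04167)(-0.00002128)]/D = 0.006889 V
Power in each resistor, P = (ΔV)²/R:
  P_R1 = (10 - 9.819)²/240 = 0.0001365 W
  P_R2 = (9.819 - 0)²/18000 = 0.005356 W
  P_R3 = (9.819 - 0.006889)²/47000 = 0.002048 W
  P_R4 = (0 - 0.006889)²/33 = 0.000001438 W
P_total = P_R1 + P_R2 + P_R3 + P_R4 = 0.007543 W

Final answer: 0.007543 W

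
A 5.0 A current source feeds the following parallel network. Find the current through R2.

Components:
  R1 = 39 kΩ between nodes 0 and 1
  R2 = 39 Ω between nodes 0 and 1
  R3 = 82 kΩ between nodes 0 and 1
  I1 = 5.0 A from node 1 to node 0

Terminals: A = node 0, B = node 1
All resistors sit directly between nodes 0 and 1, so they are in parallel and share one voltage V; the full source current 5 A splits among them.
1/R_par = 1/39000 + 1/39 + 1/82000 = 0.02568 S  =>  R_par = 38.94 Ω
V = I × R_par = 5 × 38.94 = 194.7 V
I_R2 = V/R2 = 194.7/39 = 4.993 A

Final answer: 4.993 A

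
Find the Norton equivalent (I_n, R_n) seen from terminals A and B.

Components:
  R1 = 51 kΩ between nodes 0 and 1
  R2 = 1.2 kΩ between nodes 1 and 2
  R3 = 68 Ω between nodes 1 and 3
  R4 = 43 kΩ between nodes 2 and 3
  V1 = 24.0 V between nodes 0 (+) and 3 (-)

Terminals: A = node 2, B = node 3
Find the Thévenin equivalent first; then I_n = V_th/R_th and R_n = R_th.
Step 1 — V_th is the open-circuit voltage V_A - V_B (nothing connected across the terminals).
Nodal analysis, taking node 3 as the 0 V reference.
Source V1 fixes V_0 = 24 V.
KCL at each unknown node (sum of currents leaving = 0; resistances in Ω):
  Node 1: (V_1 - 24)/51000 + (V_1 - V_2)/1200 + (V_1 - 0)/68 = 0
  Node 2: (V_2 - V_1)/1200 + (V_2 - 0)/43000 = 0
Collecting terms (coefficients in siemens):
  0.01556·V_1 - 0.0008333·V_2 = 0.0004706
  0.0008566·V_2 - 0.0008333·V_1 = 0
Determinant D = (0.01556)(0.0008566) - (-0.0008333)(-0.0008333) = 0.00001263
V_1 = [(0.0004706)(0.0008566) - (-0.0008333)(0)]/D = 0.03191 V
V_2 = [(0.01556)(0) - (0.0004706)(-0.0008333)]/D = 0.03104 V
V_th = V_2 - V_3 = 0.03104 - 0 = 0.03104 V
Step 2 — R_th: zero the source — replace V1 by a short circuit (node 3 merges into node 0) — and find the resistance seen between A (node 2) and B (node 0).
Reduce the network between node 2 (A) and node 0 (B) by series/parallel combination:
  Rp1 = R1 ‖ R3 (parallel, both between nodes 0 and 1) = 1/(1/51000 + 1/68) = 67.91 Ω
  Rs1 = R2 + Rp1 (series, joined only at node 1) = 1200 + 67.91 = 1268 Ω
  Rp2 = R4 ‖ Rs1 (parallel, both between nodes 0 and 2) = 1/(1/43000 + 1/1268) = 1232 Ω
R_th = 1.232 kΩ
I_n = V_th/R_th = 0.03104/1232 = 0.0000252 A, and R_n = R_th = 1.232 kΩ

Final answer: I_n = 2.52e-05 A, R_n = 1.232 kΩ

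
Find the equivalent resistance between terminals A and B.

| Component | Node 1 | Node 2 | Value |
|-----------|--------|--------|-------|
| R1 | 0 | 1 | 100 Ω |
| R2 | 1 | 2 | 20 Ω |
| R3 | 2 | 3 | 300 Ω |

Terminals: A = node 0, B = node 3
Reduce the network between node 0 (A) and node 3 (B) by series/parallel combination:
  Rs1 = R1 + R2 (series, joined only at node 1) = 100 + 20 = 120 Ω
  Rs2 = R3 + Rs1 (series, joined only at node 2) = 300 + 120 = 420 Ω
R_eq = 420 Ω

Final answer: 420 Ω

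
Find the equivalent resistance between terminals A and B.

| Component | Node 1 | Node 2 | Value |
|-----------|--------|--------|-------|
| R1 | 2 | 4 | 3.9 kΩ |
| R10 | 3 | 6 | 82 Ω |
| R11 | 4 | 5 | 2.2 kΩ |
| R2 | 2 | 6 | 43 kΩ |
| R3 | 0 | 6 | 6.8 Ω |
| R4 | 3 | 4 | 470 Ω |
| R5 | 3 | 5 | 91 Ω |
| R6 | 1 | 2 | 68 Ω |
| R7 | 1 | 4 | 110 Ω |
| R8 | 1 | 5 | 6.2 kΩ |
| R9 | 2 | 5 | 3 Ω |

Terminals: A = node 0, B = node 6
The network is not a plain series/parallel combination. Inject a 1 A test current into terminal A (node 0) and return it from terminal B (node 6); then R_eq = V_A / (1 A).
Nodal analysis, taking node 6 as the 0 V reference.
Current source I_test pushes 1 A into node 0 and draws it out of node 6.
KCL at each unknown node (sum of currents leaving = 0; resistances in Ω):
  Node 0: (V_0 - 0)/6.8 - 1 = 0
  Node 1: (V_1 - V_2)/68 + (V_1 - V_4)/110 + (V_1 - V_5)/6200 = 0
  Node 2: (V_2 - V_1)/68 + (V_2 - V_4)/3900 + (V_2 - 0)/43000 + (V_2 - V_5)/3 = 0
  Node 3: (V_3 - V_4)/470 + (V_3 - V_5)/91 + (V_3 - 0)/82 = 0
  Node 4: (V_4 - V_1)/110 + (V_4 - V_2)/3900 + (V_4 - V_3)/470 + (V_4 - V_5)/2200 = 0
  Node 5: (V_5 - V_1)/6200 + (V_5 - V_2)/3 + (V_5 - V_3)/91 + (V_5 - V_4)/2200 = 0
Collecting terms (coefficients in siemens):
  0.1471·V_0 = 1
  0.02396·V_1 - 0.01471·V_2 - 0.009091·V_4 - 0.0001613·V_5 = 0
  0.3483·V_2 - 0.01471·V_1 - 0.0002564·V_4 - 0.3333·V_5 = 0
  0.02531·V_3 - 0.002128·V_4 - 0.01099·V_5 = 0
  0.01193·V_4 - 0.009091·V_1 - 0.0002564·V_2 - 0.002128·V_3 - 0.0004545·V_5 = 0
  0.3449·V_5 - 0.0001613·V_1 - 0.3333·V_2 - 0.01099·V_3 - 0.0004545·V_4 = 0
Solving these 6 simultaneous equations (Gaussian elimination) gives:
  V_0 = 6.8 V, V_1 = 0 V, V_2 = 0 V, V_3 = 0 V
  V_4 = 0 V, V_5 = 0 V
R_eq = V_0 / 1 A = 6.8 Ω

Final answer: 6.8 Ω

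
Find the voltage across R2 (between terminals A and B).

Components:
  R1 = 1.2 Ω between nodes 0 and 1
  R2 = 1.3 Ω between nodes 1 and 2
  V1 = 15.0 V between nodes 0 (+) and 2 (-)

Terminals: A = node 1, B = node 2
R1 and R2 are in series across V1 (node 0 → node 1 → node 2), and the output A–B is taken across R2, so this is a voltage divider.
Series current: I = V1/(R1 + R2) = 15/(1.2 + 1.3) = 15/2.5 = 6 A
V_R2 = I × R2 = V1 × R2/(R1 + R2) = 15 × 1.3/2.5 = 7.8 V

Final answer: 7.8 V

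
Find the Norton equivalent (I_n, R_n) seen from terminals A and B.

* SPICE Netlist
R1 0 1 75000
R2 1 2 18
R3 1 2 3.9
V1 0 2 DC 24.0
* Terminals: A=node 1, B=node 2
Find the Thévenin equivalent first; then I_n = V_th/R_th and R_n = R_th.
Step 1 — V_th is the open-circuit voltage V_A - V_B (nothing connected across the terminals).
Nodal analysis, taking node 2 as the 0 V reference.
Source V1 fixes V_0 = 24 V.
KCL at each unknown node (sum of currents leaving = 0; resistances in Ω):
  Node 1: (V_1 - 24)/75000 + (V_1 - 0)/18 + (V_1 - 0)/3.9 = 0
Collecting terms: 0.312 × V_1 = 0.00032  =>  V_1 = 0.001026 V
V_th = V_1 - V_2 = 0.001026 - 0 = 0.001026 V
Step 2 — R_th: zero the source — replace V1 by a short circuit (node 2 merges into node 0) — and find the resistance seen between A (node 1) and B (node 0).
Reduce the network between node 1 (A) and node 0 (B) by series/parallel combination:
  Rp1 = R1 ‖ R2 ‖ R3 (parallel, all between nodes 0 and 1) = 1/(1/75000 + 1/18 + 1/3.9) = 3.205 Ω
R_th = 3.205 Ω
I_n = V_th/R_th = 0.001026/3.205 = 0.00032 A, and R_n = R_th = 3.205 Ω

Final answer: I_n = 0.00032 A, R_n = 3.205 Ω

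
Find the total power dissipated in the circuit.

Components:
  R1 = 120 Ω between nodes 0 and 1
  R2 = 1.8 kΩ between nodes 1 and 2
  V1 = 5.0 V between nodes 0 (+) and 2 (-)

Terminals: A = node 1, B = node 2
Nodal analysis, taking node 2 as the 0 V reference.
Source V1 fixes V_0 = 5 V.
KCL at each unknown node (sum of currents leaving = 0; resistances in Ω):
  Node 1: (V_1 - 5)/120 + (V_1 - 0)/1800 = 0
Collecting terms: 0.008889 × V_1 = 0.04167  =>  V_1 = 4.688 V
Power in each resistor, P = (ΔV)²/R:
  P_R1 = (5 - 4.688)²/120 = 0.0008138 W
  P_R2 = (4.688 - 0)²/1800 = 0.01221 W
P_total = P_R1 + P_R2 = 0.01302 W

Final answer: 0.01302 W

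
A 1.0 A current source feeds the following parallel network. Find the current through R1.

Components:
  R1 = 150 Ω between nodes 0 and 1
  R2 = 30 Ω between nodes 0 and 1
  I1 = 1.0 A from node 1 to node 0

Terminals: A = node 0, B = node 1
All resistors sit directly between nodes 0 and 1, so they are in parallel and share one voltage V; the full source current 1 A splits among them.
1/R_par = 1/150 + 1/30 = 0.04 S  =>  R_par = 25 Ω
V = I × R_par = 1 × 25 = 25 V
I_R1 = V/R1 = 25/150 = 0.1667 A

Final answer: 0.1667 A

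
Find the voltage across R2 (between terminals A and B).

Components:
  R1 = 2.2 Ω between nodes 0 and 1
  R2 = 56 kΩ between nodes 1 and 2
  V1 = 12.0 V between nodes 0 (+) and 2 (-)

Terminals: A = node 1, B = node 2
R1 and R2 are in series across V1 (node 0 → node 1 → node 2), and the output A–B is taken across R2, so this is a voltage divider.
Series current: I = V1/(R1 + R2) = 12/(2.2 + 56000) = 12/56000 = 0.0002143 A
V_R2 = I × R2 = V1 × R2/(R1 + R2) = 12 × 56000/56000 = 12 V

Final answer: 12 V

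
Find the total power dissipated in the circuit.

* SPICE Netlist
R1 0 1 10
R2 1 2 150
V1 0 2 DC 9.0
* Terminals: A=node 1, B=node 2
Nodal analysis, taking node 2 as the 0 V reference.
Source V1 fixes V_0 = 9 V.
KCL at each unknown node (sum of currents leaving = 0; resistances in Ω):
  Node 1: (V_1 - 9)/10 + (V_1 - 0)/150 = 0
Collecting terms: 0.1067 × V_1 = 0.9  =>  V_1 = 8.438 V
Power in each resistor, P = (ΔV)²/R:
  P_R1 = (9 - 8.438)²/10 = 0.03164 W
  P_R2 = (8.438 - 0)²/150 = 0.4746 W
P_total = P_R1 + P_R2 = 0.5062 W

Final answer: 0.5062 W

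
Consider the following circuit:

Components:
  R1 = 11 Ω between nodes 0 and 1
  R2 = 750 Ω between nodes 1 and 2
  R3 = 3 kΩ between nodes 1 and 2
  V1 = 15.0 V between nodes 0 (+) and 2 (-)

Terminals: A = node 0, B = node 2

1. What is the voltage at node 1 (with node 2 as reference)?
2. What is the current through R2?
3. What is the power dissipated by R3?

Nodal analysis, taking node 2 as the 0 V reference.
Source V1 fixes V_0 = 15 V.
KCL at each unknown node (sum of currents leaving = 0; resistances in Ω):
  Node 1: (V_1 - 15)/11 + (V_1 - 0)/750 + (V_1 - 0)/3000 = 0
Collecting terms: 0.09258 × V_1 = 1.364  =>  V_1 = 14.73 V
Part 1:
  Read off the nodal solution: V_1 = 14.73 V
Part 2:
  I_R2 = (V_1 - V_2)/R2 = (14.73 - 0)/750 = 0.01964 A
  Magnitude: I_R2 = 0.01964 A
Part 3:
  I_R3 = (V_1 - V_2)/R3 = (14.73 - 0)/3000 = 0.00491 A
  P_R3 = I_R3² × R3 = (0.00491)² × 3000 = 0.07232 W

Final answers:
1. V_1 = 14.73 V
2. I_R2 = 0.01964 A
3. P_R3 = 0.07232 W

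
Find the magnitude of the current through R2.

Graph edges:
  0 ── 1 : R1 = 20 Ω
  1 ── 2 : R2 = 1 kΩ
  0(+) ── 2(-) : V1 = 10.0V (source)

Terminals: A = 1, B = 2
Nodal analysis, taking node 2 as the 0 V reference.
Source V1 fixes V_0 = 10 V.
KCL at each unknown node (sum of currents leaving = 0; resistances in Ω):
  Node 1: (V_1 - 10)/20 + (V_1 - 0)/1000 = 0
Collecting terms: 0.051 × V_1 = 0.5  =>  V_1 = 9.804 V
I_R2 = (V_1 - V_2)/R2 = (9.804 - 0)/1000 = 0.009804 A
|I_R2| = 0.009804 A

Final answer: |I_R2| = 0.009804 A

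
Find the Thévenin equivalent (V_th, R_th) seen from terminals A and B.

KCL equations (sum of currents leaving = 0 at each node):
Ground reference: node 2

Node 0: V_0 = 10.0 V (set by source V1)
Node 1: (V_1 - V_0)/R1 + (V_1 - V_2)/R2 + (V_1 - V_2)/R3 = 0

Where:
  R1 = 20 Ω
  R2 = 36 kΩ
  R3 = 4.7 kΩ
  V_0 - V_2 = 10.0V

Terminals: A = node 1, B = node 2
Step 1 — V_th is the open-circuit voltage V_A - V_B (nothing connected across the terminals).
Nodal analysis, taking node 2 as the 0 V reference.
Source V1 fixes V_0 = 10 V.
KCL at each unknown node (sum of currents leaving = 0; resistances in Ω):
  Node 1: (V_1 - 10)/20 + (V_1 - 0)/36000 + (V_1 - 0)/4700 = 0
Collecting terms: 0.05024 × V_1 = 0.5  =>  V_1 = 9.952 V
V_th = V_1 - V_2 = 9.952 - 0 = 9.952 V
Step 2 — R_th: zero the source — replace V1 by a short circuit (node 2 merges into node 0) — and find the resistance seen between A (node 1) and B (node 0).
Reduce the network between node 1 (A) and node 0 (B) by series/parallel combination:
  Rp1 = R1 ‖ R2 ‖ R3 (parallel, all between nodes 0 and 1) = 1/(1/20 + 1/36000 + 1/4700) = 19.9 Ω
R_th = 19.9 Ω

Final answer: V_th = 9.952 V, R_th = 19.9 Ω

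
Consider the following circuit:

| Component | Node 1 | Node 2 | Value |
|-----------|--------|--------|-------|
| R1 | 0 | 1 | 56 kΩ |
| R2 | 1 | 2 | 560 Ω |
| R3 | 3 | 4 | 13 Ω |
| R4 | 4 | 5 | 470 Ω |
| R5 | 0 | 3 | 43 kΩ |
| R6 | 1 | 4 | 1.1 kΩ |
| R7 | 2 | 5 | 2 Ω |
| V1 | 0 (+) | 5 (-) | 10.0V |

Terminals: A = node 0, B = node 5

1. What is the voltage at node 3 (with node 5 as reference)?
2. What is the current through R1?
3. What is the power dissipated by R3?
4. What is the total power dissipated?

Nodal analysis, taking node 5 as the 0 V reference.
Source V1 fixes V_0 = 10 V.
KCL at each unknown node (sum of currents leaving = 0; resistances in Ω):
  Node 1: (V_1 - 10)/56000 + (V_1 - V_2)/560 + (V_1 - V_4)/1100 = 0
  Node 2: (V_2 - V_1)/560 + (V_2 - 0)/2 = 0
  Node 3: (V_3 - V_4)/13 + (V_3 - 10)/43000 = 0
  Node 4: (V_4 - V_3)/13 + (V_4 - 0)/470 + (V_4 - V_1)/1100 = 0
Collecting terms (coefficients in siemens):
  0.002713·V_1 - 0.001786·V_2 - 0.0009091·V_4 = 0.0001786
  0.5018·V_2 - 0.001786·V_1 = 0
  0.07695·V_3 - 0.07692·V_4 = 0.0002326
  0.07996·V_4 - 0.0009091·V_1 - 0.07692·V_3 = 0
Solving these 4 simultaneous equations (Gaussian elimination) gives:
  V_1 = 0.1016 V, V_2 = 0.0003617 V, V_3 = 0.1092 V, V_4 = 0.1062 V
Part 1:
  Read off the nodal solution: V_3 = 0.1092 V
Part 2:
  I_R1 = (V_0 - V_1)/R1 = (10 - 0.1016)/56000 = 0.0001768 A
  Magnitude: I_R1 = 0.0001768 A
Part 3:
  I_R3 = (V_3 - V_4)/R3 = (0.1092 - 0.1062)/13 = 0.00023 A
  P_R3 = I_R3² × R3 = (0.00023)² × 13 = 0.0000006878 W
Part 4:
  Power in each resistor, P = (ΔV)²/R:
    P_R1 = (10 - 0.1016)²/56000 = 0.00175 W
    P_R2 = (0.1016 - 0.0003617)²/560 = 0.00001832 W
    P_R3 = (0.1092 - 0.1062)²/13 = 0.0000006878 W
    P_R4 = (0.1062 - 0)²/470 = 0.00002399 W
    P_R5 = (10 - 0.1092)²/43000 = 0.002275 W
    P_R6 = (0.1016 - 0.1062)²/1100 = 0.00000001862 W
    P_R7 = (0.0003617 - 0)²/2 = 0.00000006543 W
  P_total = P_R1 + P_R2 + P_R3 + P_R4 + P_R5 + P_R6 + P_R7 = 0.004068 W

Final answers:
1. V_3 = 0.1092 V
2. I_R1 = 0.0001768 A
3. P_R3 = 6.878e-07 W
4. P_total = 0.004068 W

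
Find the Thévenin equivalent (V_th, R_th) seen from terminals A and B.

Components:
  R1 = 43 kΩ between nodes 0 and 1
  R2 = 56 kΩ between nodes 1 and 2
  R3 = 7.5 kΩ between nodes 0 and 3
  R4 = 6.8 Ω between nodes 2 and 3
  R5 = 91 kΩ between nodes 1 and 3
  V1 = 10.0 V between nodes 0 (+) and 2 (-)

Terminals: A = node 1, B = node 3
Step 1 — V_th is the open-circuit voltage V_A - V_B (nothing connected across the terminals).
Nodal analysis, taking node 2 as the 0 V reference.
Source V1 fixes V_0 = 10 V.
KCL at each unknown node (sum of currents leaving = 0; resistances in Ω):
  Node 1: (V_1 - 10)/43000 + (V_1 - 0)/56000 + (V_1 - V_3)/91000 = 0
  Node 3: (V_3 - 10)/7500 + (V_3 - 0)/6.8 + (V_3 - V_1)/91000 = 0
Collecting terms (coefficients in siemens):
  0.0000521·V_1 - 0.00001099·V_3 = 0.0002326
  0.1472·V_3 - 0.00001099·V_1 = 0.001333
Determinant D = (0.0000521)(0.1472) - (-0.00001099)(-0.00001099) = 0.000007669
V_1 = [(0.0002326)(0.1472) - (-0.00001099)(0.001333)]/D = 4.466 V
V_3 = [(0.0000521)(0.001333) - (0.0002326)(-0.00001099)]/D = 0.009391 V
V_th = V_1 - V_3 = 4.466 - 0.009391 = 4.456 V
Step 2 — R_th: zero the source — replace V1 by a short circuit (node 2 merges into node 0) — and find the resistance seen between A (node 1) and B (node 3).
Reduce the network between node 1 (A) and node 3 (B) by series/parallel combination:
  Rp1 = R1 ‖ R2 (parallel, both between nodes 0 and 1) = 1/(1/43000 + 1/56000) = 24320 Ω
  Rp2 = R3 ‖ R4 (parallel, both between nodes 0 and 3) = 1/(1/7500 + 1/6.8) = 6.794 Ω
  Rs1 = Rp1 + Rp2 (series, joined only at node 0) = 24320 + 6.794 = 24330 Ω
  Rp3 = R5 ‖ Rs1 (parallel, both between nodes 1 and 3) = 1/(1/91000 + 1/24330) = 19200 Ω
R_th = 19.2 kΩ

Final answer: V_th = 4.456 V, R_th = 19.2 kΩ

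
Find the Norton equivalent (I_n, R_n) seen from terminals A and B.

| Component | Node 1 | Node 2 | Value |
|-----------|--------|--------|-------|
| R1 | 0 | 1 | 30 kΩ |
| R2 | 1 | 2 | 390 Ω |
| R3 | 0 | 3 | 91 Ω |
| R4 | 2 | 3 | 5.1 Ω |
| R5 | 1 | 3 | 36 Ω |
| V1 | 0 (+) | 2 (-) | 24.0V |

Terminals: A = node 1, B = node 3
Find the Thévenin equivalent first; then I_n = V_th/R_th and R_n = R_th.
Step 1 — V_th is the open-circuit voltage V_A - V_B (nothing connected across the terminals).
Nodal analysis, taking node 2 as the 0 V reference.
Source V1 fixes V_0 = 24 V.
KCL at each unknown node (sum of currents leaving = 0; resistances in Ω):
  Node 1: (V_1 - 24)/30000 + (V_1 - 0)/390 + (V_1 - V_3)/36 = 0
  Node 3: (V_3 - 24)/91 + (V_3 - 0)/5.1 + (V_3 - V_1)/36 = 0
Collecting terms (coefficients in siemens):
  0.03038·V_1 - 0.02778·V_3 = 0.0008
  0.2348·V_3 - 0.02778·V_1 = 0.2637
Determinant D = (0.03038)(0.2348) - (-0.02778)(-0.02778) = 0.006362
V_1 = [(0.0008)(0.2348) - (-0.02778)(0.2637)]/D = 1.181 V
V_3 = [(0.03038)(0.2637) - (0.0008)(-0.02778)]/D = 1.263 V
V_th = V_1 - V_3 = 1.181 - 1.263 = -0.08164 V
Step 2 — R_th: zero the source — replace V1 by a short circuit (node 2 merges into node 0) — and find the resistance seen between A (node 1) and B (node 3).
Reduce the network between node 1 (A) and node 3 (B) by series/parallel combination:
  Rp1 = R1 ‖ R2 (parallel, both between nodes 0 and 1) = 1/(1/30000 + 1/390) = 385 Ω
  Rp2 = R3 ‖ R4 (parallel, both between nodes 0 and 3) = 1/(1/91 + 1/5.1) = 4.829 Ω
  Rs1 = Rp1 + Rp2 (series, joined only at node 0) = 385 + 4.829 = 389.8 Ω
  Rp3 = R5 ‖ Rs1 (parallel, both between nodes 1 and 3) = 1/(1/36 + 1/389.8) = 32.96 Ω
R_th = 32.96 Ω
I_n = V_th/R_th = -0.08164/32.96 = -0.002477 A, and R_n = R_th = 32.96 Ω

Final answer: I_n = -0.002477 A, R_n = 32.96 Ω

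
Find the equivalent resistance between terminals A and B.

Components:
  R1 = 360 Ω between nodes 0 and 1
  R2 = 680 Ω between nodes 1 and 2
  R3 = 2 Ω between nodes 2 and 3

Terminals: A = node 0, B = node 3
Reduce the network between node 0 (A) and node 3 (B) by series/parallel combination:
  Rs1 = R1 + R2 (series, joined only at node 1) = 360 + 680 = 1040 Ω
  Rs2 = R3 + Rs1 (series, joined only at node 2) = 2 + 1040 = 1042 Ω
R_eq = 1.042 kΩ

Final answer: 1.042 kΩ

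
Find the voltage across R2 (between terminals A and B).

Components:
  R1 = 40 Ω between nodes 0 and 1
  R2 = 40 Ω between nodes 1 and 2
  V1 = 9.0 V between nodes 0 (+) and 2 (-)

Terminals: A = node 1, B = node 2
R1 and R2 are in series across V1 (node 0 → node 1 → node 2), and the output A–B is taken across R2, so this is a voltage divider.
Series current: I = V1/(R1 + R2) = 9/(40 + 40) = 9/80 = 0.1125 A
V_R2 = I × R2 = V1 × R2/(R1 + R2) = 9 × 40/80 = 4.5 V

Final answer: 4.5 V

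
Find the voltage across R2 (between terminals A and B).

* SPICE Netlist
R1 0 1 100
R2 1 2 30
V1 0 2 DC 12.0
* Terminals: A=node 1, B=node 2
R1 and R2 are in series across V1 (node 0 → node 1 → node 2), and the output A–B is taken across R2, so this is a voltage divider.
Series current: I = V1/(R1 + R2) = 12/(100 + 30) = 12/130 = 0.09231 A
V_R2 = I × R2 = V1 × R2/(R1 + R2) = 12 × 30/130 = 2.769 V

Final answer: 2.769 V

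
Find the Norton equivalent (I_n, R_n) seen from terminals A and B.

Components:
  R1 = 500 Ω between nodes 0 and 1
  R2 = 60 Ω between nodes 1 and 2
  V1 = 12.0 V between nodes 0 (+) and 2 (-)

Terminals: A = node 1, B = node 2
Find the Thévenin equivalent first; then I_n = V_th/R_th and R_n = R_th.
Step 1 — V_th is the open-circuit voltage V_A - V_B (nothing connected across the terminals).
Nodal analysis, taking node 2 as the 0 V reference.
Source V1 fixes V_0 = 12 V.
KCL at each unknown node (sum of currents leaving = 0; resistances in Ω):
  Node 1: (V_1 - 12)/500 + (V_1 - 0)/60 = 0
Collecting terms: 0.01867 × V_1 = 0.024  =>  V_1 = 1.286 V
V_th = V_1 - V_2 = 1.286 - 0 = 1.286 V
Step 2 — R_th: zero the source — replace V1 by a short circuit (node 2 merges into node 0) — and find the resistance seen between A (node 1) and B (node 0).
Reduce the network between node 1 (A) and node 0 (B) by series/parallel combination:
  Rp1 = R1 ‖ R2 (parallel, both between nodes 0 and 1) = 1/(1/500 + 1/60) = 53.57 Ω
R_th = 53.57 Ω
I_n = V_th/R_th = 1.286/53.57 = 0.024 A, and R_n = R_th = 53.57 Ω

Final answer: I_n = 0.024 A, R_n = 53.57 Ω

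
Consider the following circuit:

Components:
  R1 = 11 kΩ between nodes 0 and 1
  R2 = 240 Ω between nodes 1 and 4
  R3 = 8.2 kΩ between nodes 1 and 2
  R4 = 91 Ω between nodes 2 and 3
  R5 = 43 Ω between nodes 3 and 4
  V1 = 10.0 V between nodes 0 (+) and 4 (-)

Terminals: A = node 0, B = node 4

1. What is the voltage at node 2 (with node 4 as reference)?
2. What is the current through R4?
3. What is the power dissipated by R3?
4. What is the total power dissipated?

Nodal analysis, taking node 4 as the 0 V reference.
Source V1 fixes V_0 = 10 V.
KCL at each unknown node (sum of currents leaving = 0; resistances in Ω):
  Node 1: (V_1 - 10)/11000 + (V_1 - 0)/240 + (V_1 - V_2)/8200 = 0
  Node 2: (V_2 - V_1)/8200 + (V_2 - V_3)/91 = 0
  Node 3: (V_3 - V_2)/91 + (V_3 - 0)/43 = 0
Collecting terms (coefficients in siemens):
  0.00438·V_1 - 0.000122·V_2 = 0.0009091
  0.01111·V_2 - 0.000122·V_1 - 0.01099·V_3 = 0
  0.03424·V_3 - 0.01099·V_2 = 0
Solving these 3 simultaneous equations (Gaussian elimination) gives:
  V_1 = 0.2077 V, V_2 = 0.003339 V, V_3 = 0.001071 V
Part 1:
  Read off the nodal solution: V_2 = 0.003339 V
Part 2:
  I_R4 = (V_2 - V_3)/R4 = (0.003339 - 0.001071)/91 = 0.00002492 A
  Magnitude: I_R4 = 0.00002492 A
Part 3:
  I_R3 = (V_1 - V_2)/R3 = (0.2077 - 0.003339)/8200 = 0.00002492 A
  P_R3 = I_R3² × R3 = (0.00002492)² × 8200 = 0.000005092 W
Part 4:
  Power in each resistor, P = (ΔV)²/R:
    P_R1 = (10 - 0.2077)²/11000 = 0.008717 W
    P_R2 = (0.2077 - 0)²/240 = 0.0001797 W
    P_R3 = (0.2077 - 0.003339)²/8200 = 0.000005092 W
    P_R4 = (0.003339 - 0.001071)²/91 = 0.0000000565 W
    P_R5 = (0.001071 - 0)²/43 = 0.0000000267 W
  P_total = P_R1 + P_R2 + P_R3 + P_R4 + P_R5 = 0.008902 W

Final answers:
1. V_2 = 0.003339 V
2. I_R4 = 2.492e-05 A
3. P_R3 = 5.092e-06 W
4. P_total = 0.008902 W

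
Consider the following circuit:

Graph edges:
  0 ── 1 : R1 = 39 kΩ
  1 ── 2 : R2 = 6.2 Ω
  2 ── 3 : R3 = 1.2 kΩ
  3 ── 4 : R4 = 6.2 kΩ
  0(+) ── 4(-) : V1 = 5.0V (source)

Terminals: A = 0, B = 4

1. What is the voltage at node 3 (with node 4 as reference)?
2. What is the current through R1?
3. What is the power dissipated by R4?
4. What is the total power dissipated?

Nodal analysis, taking node 4 as the 0 V reference.
Source V1 fixes V_0 = 5 V.
KCL at each unknown node (sum of currents leaving = 0; resistances in Ω):
  Node 1: (V_1 - 5)/39000 + (V_1 - V_2)/6.2 = 0
  Node 2: (V_2 - V_1)/6.2 + (V_2 - V_3)/1200 = 0
  Node 3: (V_3 - V_2)/1200 + (V_3 - 0)/6200 = 0
Collecting terms (coefficients in siemens):
  0.1613·V_1 - 0.1613·V_2 = 0.0001282
  0.1621·V_2 - 0.1613·V_1 - 0.0008333·V_3 = 0
  0.0009946·V_3 - 0.0008333·V_2 = 0
Solving these 3 simultaneous equations (Gaussian elimination) gives:
  V_1 = 0.798 V, V_2 = 0.7973 V, V_3 = 0.668 V
Part 1:
  Read off the nodal solution: V_3 = 0.668 V
Part 2:
  I_R1 = (V_0 - V_1)/R1 = (5 - 0.798)/39000 = 0.0001077 A
  Magnitude: I_R1 = 0.0001077 A
Part 3:
  I_R4 = (V_3 - V_4)/R4 = (0.668 - 0)/6200 = 0.0001077 A
  P_R4 = I_R4² × R4 = (0.0001077)² × 6200 = 0.00007197 W
Part 4:
  Power in each resistor, P = (ΔV)²/R:
    P_R1 = (5 - 0.798)²/39000 = 0.0004527 W
    P_R2 = (0.798 - 0.7973)²/6.2 = 0.00000007197 W
    P_R3 = (0.7973 - 0.668)²/1200 = 0.00001393 W
    P_R4 = (0.668 - 0)²/6200 = 0.00007197 W
  P_total = P_R1 + P_R2 + P_R3 + P_R4 = 0.0005387 W

Final answers:
1. V_3 = 0.668 V
2. I_R1 = 0.0001077 A
3. P_R4 = 7.197e-05 W
4. P_total = 0.0005387 W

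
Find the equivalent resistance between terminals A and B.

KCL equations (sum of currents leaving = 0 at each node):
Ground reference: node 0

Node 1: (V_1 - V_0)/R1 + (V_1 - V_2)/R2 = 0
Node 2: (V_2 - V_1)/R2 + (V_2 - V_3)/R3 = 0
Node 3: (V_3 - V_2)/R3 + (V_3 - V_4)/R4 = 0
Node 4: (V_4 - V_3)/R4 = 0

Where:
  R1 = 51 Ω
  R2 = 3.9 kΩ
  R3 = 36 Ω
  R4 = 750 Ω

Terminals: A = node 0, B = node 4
Reduce the network between node 0 (A) and node 4 (B) by series/parallel combination:
  Rs1 = R1 + R2 (series, joined only at node 1) = 51 + 3900 = 3951 Ω
  Rs2 = R3 + Rs1 (series, joined only at node 2) = 36 + 3951 = 3987 Ω
  Rs3 = R4 + Rs2 (series, joined only at node 3) = 750 + 3987 = 4737 Ω
R_eq = 4.737 kΩ

Final answer: 4.737 kΩ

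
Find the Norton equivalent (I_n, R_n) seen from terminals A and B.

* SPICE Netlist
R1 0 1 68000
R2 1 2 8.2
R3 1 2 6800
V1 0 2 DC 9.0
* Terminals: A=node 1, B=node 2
Find the Thévenin equivalent first; then I_n = V_th/R_th and R_n = R_th.
Step 1 — V_th is the open-circuit voltage V_A - V_B (nothing connected across the terminals).
Nodal analysis, taking node 2 as the 0 V reference.
Source V1 fixes V_0 = 9 V.
KCL at each unknown node (sum of currents leaving = 0; resistances in Ω):
  Node 1: (V_1 - 9)/68000 + (V_1 - 0)/8.2 + (V_1 - 0)/6800 = 0
Collecting terms: 0.1221 × V_1 = 0.0001324  =>  V_1 = 0.001084 V
V_th = V_1 - V_2 = 0.001084 - 0 = 0.001084 V
Step 2 — R_th: zero the source — replace V1 by a short circuit (node 2 merges into node 0) — and find the resistance seen between A (node 1) and B (node 0).
Reduce the network between node 1 (A) and node 0 (B) by series/parallel combination:
  Rp1 = R1 ‖ R2 ‖ R3 (parallel, all between nodes 0 and 1) = 1/(1/68000 + 1/8.2 + 1/6800) = 8.189 Ω
R_th = 8.189 Ω
I_n = V_th/R_th = 0.001084/8.189 = 0.0001324 A, and R_n = R_th = 8.189 Ω

Final answer: I_n = 0.0001324 A, R_n = 8.189 Ω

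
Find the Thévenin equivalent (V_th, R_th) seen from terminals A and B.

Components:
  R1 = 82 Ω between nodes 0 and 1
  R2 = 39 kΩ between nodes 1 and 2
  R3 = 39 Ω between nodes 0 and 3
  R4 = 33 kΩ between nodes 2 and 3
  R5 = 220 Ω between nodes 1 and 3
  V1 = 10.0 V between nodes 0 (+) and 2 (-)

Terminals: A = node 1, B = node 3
Step 1 — V_th is the open-circuit voltage V_A - V_B (nothing connected across the terminals).
Nodal analysis, taking node 2 as the 0 V reference.
Source V1 fixes V_0 = 10 V.
KCL at each unknown node (sum of currents leaving = 0; resistances in Ω):
  Node 1: (V_1 - 10)/82 + (V_1 - 0)/39000 + (V_1 - V_3)/220 = 0
  Node 3: (V_3 - 10)/39 + (V_3 - 0)/33000 + (V_3 - V_1)/220 = 0
Collecting terms (coefficients in siemens):
  0.01677·V_1 - 0.004545·V_3 = 0.122
  0.03022·V_3 - 0.004545·V_1 = 0.2564
Determinant D = (0.01677)(0.03022) - (-0.004545)(-0.004545) = 0.000486
V_1 = [(0.122)(0.03022) - (-0.004545)(0.2564)]/D = 9.981 V
V_3 = [(0.01677)(0.2564) - (0.122)(-0.004545)]/D = 9.987 V
V_th = V_1 - V_3 = 9.981 - 9.987 = -0.005925 V
Step 2 — R_th: zero the source — replace V1 by a short circuit (node 2 merges into node 0) — and find the resistance seen between A (node 1) and B (node 3).
Reduce the network between node 1 (A) and node 3 (B) by series/parallel combination:
  Rp1 = R1 ‖ R2 (parallel, both between nodes 0 and 1) = 1/(1/82 + 1/39000) = 81.83 Ω
  Rp2 = R3 ‖ R4 (parallel, both between nodes 0 and 3) = 1/(1/39 + 1/33000) = 38.95 Ω
  Rs1 = Rp1 + Rp2 (series, joined only at node 0) = 81.83 + 38.95 = 120.8 Ω
  Rp3 = R5 ‖ Rs1 (parallel, both between nodes 1 and 3) = 1/(1/220 + 1/120.8) = 77.97 Ω
R_th = 77.97 Ω

Final answer: V_th = -0.005925 V, R_th = 77.97 Ω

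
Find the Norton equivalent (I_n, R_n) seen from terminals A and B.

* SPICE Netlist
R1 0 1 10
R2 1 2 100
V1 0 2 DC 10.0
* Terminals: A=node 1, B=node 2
Find the Thévenin equivalent first; then I_n = V_th/R_th and R_n = R_th.
Step 1 — V_th is the open-circuit voltage V_A - V_B (nothing connected across the terminals).
Nodal analysis, taking node 2 as the 0 V reference.
Source V1 fixes V_0 = 10 V.
KCL at each unknown node (sum of currents leaving = 0; resistances in Ω):
  Node 1: (V_1 - 10)/10 + (V_1 - 0)/100 = 0
Collecting terms: 0.11 × V_1 = 1  =>  V_1 = 9.091 V
V_th = V_1 - V_2 = 9.091 - 0 = 9.091 V
Step 2 — R_th: zero the source — replace V1 by a short circuit (node 2 merges into node 0) — and find the resistance seen between A (node 1) and B (node 0).
Reduce the network between node 1 (A) and node 0 (B) by series/parallel combination:
  Rp1 = R1 ‖ R2 (parallel, both between nodes 0 and 1) = 1/(1/10 + 1/100) = 9.091 Ω
R_th = 9.091 Ω
I_n = V_th/R_th = 9.091/9.091 = 1 A, and R_n = R_th = 9.091 Ω

Final answer: I_n = 1 A, R_n = 9.091 Ω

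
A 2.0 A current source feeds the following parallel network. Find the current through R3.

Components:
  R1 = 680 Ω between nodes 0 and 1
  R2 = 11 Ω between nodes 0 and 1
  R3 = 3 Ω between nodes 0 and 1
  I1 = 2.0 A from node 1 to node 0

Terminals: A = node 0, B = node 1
All resistors sit directly between nodes 0 and 1, so they are in parallel and share one voltage V; the full source current 2 A splits among them.
1/R_par = 1/680 + 1/11 + 1/3 = 0.4257 S  =>  R_par = 2.349 Ω
V = I × R_par = 2 × 2.349 = 4.698 V
I_R3 = V/R3 = 4.698/3 = 1.566 A

Final answer: 1.566 A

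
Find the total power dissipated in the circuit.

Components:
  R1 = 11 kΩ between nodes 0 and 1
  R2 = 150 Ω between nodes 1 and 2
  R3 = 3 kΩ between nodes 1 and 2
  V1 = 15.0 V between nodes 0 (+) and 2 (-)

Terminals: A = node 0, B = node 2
Nodal analysis, taking node 2 as the 0 V reference.
Source V1 fixes V_0 = 15 V.
KCL at each unknown node (sum of currents leaving = 0; resistances in Ω):
  Node 1: (V_1 - 15)/11000 + (V_1 - 0)/150 + (V_1 - 0)/3000 = 0
Collecting terms: 0.007091 × V_1 = 0.001364  =>  V_1 = 0.1923 V
Power in each resistor, P = (ΔV)²/R:
  P_R1 = (15 - 0.1923)²/11000 = 0.01993 W
  P_R2 = (0.1923 - 0)²/150 = 0.0002465 W
  P_R3 = (0.1923 - 0)²/3000 = 0.00001233 W
P_total = P_R1 + P_R2 + P_R3 = 0.02019 W

Final answer: 0.02019 W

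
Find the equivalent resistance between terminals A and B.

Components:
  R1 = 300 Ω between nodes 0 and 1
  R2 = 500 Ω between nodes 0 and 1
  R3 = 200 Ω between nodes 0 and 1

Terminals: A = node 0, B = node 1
Reduce the network between node 0 (A) and node 1 (B) by series/parallel combination:
  Rp1 = R1 ‖ R2 ‖ R3 (parallel, all between nodes 0 and 1) = 1/(1/300 + 1/500 + 1/200) = 96.77 Ω
R_eq = 96.77 Ω

Final answer: 96.77 Ω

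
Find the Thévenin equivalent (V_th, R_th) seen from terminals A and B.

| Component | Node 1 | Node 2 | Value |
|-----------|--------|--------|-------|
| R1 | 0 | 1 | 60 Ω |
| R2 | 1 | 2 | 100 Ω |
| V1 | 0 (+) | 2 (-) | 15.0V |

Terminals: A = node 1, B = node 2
Step 1 — V_th is the open-circuit voltage V_A - V_B (nothing connected across the terminals).
Nodal analysis, taking node 2 as the 0 V reference.
Source V1 fixes V_0 = 15 V.
KCL at each unknown node (sum of currents leaving = 0; resistances in Ω):
  Node 1: (V_1 - 15)/60 + (V_1 - 0)/100 = 0
Collecting terms: 0.02667 × V_1 = 0.25  =>  V_1 = 9.375 V
V_th = V_1 - V_2 = 9.375 - 0 = 9.375 V
Step 2 — R_th: zero the source — replace V1 by a short circuit (node 2 merges into node 0) — and find the resistance seen between A (node 1) and B (node 0).
Reduce the network between node 1 (A) and node 0 (B) by series/parallel combination:
  Rp1 = R1 ‖ R2 (parallel, both between nodes 0 and 1) = 1/(1/60 + 1/100) = 37.5 Ω
R_th = 37.5 Ω

Final answer: V_th = 9.375 V, R_th = 37.5 Ω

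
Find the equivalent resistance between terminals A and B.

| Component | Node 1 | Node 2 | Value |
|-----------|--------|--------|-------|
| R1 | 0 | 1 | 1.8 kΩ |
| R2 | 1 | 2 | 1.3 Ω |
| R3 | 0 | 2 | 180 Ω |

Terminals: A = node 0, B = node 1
Reduce the network between node 0 (A) and node 1 (B) by series/parallel combination:
  Rs1 = R3 + R2 (series, joined only at node 2) = 180 + 1.3 = 181.3 Ω
  Rp1 = R1 ‖ Rs1 (parallel, both between nodes 0 and 1) = 1/(1/1800 + 1/181.3) = 164.7 Ω
R_eq = 164.7 Ω

Final answer: 164.7 Ω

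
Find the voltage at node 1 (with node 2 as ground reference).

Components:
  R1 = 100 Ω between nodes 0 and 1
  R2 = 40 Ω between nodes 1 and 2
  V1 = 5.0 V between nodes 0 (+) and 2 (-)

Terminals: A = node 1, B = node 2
Nodal analysis, taking node 2 as the 0 V reference.
Source V1 fixes V_0 = 5 V.
KCL at each unknown node (sum of currents leaving = 0; resistances in Ω):
  Node 1: (V_1 - 5)/100 + (V_1 - 0)/40 = 0
Collecting terms: 0.035 × V_1 = 0.05  =>  V_1 = 1.429 V
The requested potential is V_1 = 1.429 V.

Final answer: V_1 = 1.429 V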